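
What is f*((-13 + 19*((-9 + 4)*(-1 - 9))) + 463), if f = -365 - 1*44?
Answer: -572600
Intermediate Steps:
f = -409 (f = -365 - 44 = -409)
f*((-13 + 19*((-9 + 4)*(-1 - 9))) + 463) = -409*((-13 + 19*((-9 + 4)*(-1 - 9))) + 463) = -409*((-13 + 19*(-5*(-10))) + 463) = -409*((-13 + 19*50) + 463) = -409*((-13 + 950) + 463) = -409*(937 + 463) = -409*1400 = -572600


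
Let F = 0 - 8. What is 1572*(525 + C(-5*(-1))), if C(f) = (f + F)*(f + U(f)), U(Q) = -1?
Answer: 806436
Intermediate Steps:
F = -8
C(f) = (-1 + f)*(-8 + f) (C(f) = (f - 8)*(f - 1) = (-8 + f)*(-1 + f) = (-1 + f)*(-8 + f))
1572*(525 + C(-5*(-1))) = 1572*(525 + (8 + (-5*(-1))² - (-45)*(-1))) = 1572*(525 + (8 + 5² - 9*5)) = 1572*(525 + (8 + 25 - 45)) = 1572*(525 - 12) = 1572*513 = 806436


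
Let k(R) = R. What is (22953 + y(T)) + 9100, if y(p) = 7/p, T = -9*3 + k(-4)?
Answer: 993636/31 ≈ 32053.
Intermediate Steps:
T = -31 (T = -9*3 - 4 = -3*9 - 4 = -27 - 4 = -31)
(22953 + y(T)) + 9100 = (22953 + 7/(-31)) + 9100 = (22953 + 7*(-1/31)) + 9100 = (22953 - 7/31) + 9100 = 711536/31 + 9100 = 993636/31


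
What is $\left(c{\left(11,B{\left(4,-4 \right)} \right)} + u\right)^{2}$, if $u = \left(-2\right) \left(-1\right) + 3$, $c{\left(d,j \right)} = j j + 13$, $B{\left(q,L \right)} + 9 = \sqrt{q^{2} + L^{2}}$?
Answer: $27529 - 18864 \sqrt{2} \approx 851.28$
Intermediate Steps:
$B{\left(q,L \right)} = -9 + \sqrt{L^{2} + q^{2}}$ ($B{\left(q,L \right)} = -9 + \sqrt{q^{2} + L^{2}} = -9 + \sqrt{L^{2} + q^{2}}$)
$c{\left(d,j \right)} = 13 + j^{2}$ ($c{\left(d,j \right)} = j^{2} + 13 = 13 + j^{2}$)
$u = 5$ ($u = 2 + 3 = 5$)
$\left(c{\left(11,B{\left(4,-4 \right)} \right)} + u\right)^{2} = \left(\left(13 + \left(-9 + \sqrt{\left(-4\right)^{2} + 4^{2}}\right)^{2}\right) + 5\right)^{2} = \left(\left(13 + \left(-9 + \sqrt{16 + 16}\right)^{2}\right) + 5\right)^{2} = \left(\left(13 + \left(-9 + \sqrt{32}\right)^{2}\right) + 5\right)^{2} = \left(\left(13 + \left(-9 + 4 \sqrt{2}\right)^{2}\right) + 5\right)^{2} = \left(18 + \left(-9 + 4 \sqrt{2}\right)^{2}\right)^{2}$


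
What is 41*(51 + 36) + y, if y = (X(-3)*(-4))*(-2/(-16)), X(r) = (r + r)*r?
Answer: 3558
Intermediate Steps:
X(r) = 2*r**2 (X(r) = (2*r)*r = 2*r**2)
y = -9 (y = ((2*(-3)**2)*(-4))*(-2/(-16)) = ((2*9)*(-4))*(-2*(-1/16)) = (18*(-4))*(1/8) = -72*1/8 = -9)
41*(51 + 36) + y = 41*(51 + 36) - 9 = 41*87 - 9 = 3567 - 9 = 3558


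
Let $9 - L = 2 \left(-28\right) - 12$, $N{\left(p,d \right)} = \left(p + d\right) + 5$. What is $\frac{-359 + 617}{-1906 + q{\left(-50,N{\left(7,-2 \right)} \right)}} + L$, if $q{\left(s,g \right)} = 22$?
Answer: $\frac{24135}{314} \approx 76.863$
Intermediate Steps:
$N{\left(p,d \right)} = 5 + d + p$ ($N{\left(p,d \right)} = \left(d + p\right) + 5 = 5 + d + p$)
$L = 77$ ($L = 9 - \left(2 \left(-28\right) - 12\right) = 9 - \left(-56 - 12\right) = 9 - -68 = 9 + 68 = 77$)
$\frac{-359 + 617}{-1906 + q{\left(-50,N{\left(7,-2 \right)} \right)}} + L = \frac{-359 + 617}{-1906 + 22} + 77 = \frac{258}{-1884} + 77 = 258 \left(- \frac{1}{1884}\right) + 77 = - \frac{43}{314} + 77 = \frac{24135}{314}$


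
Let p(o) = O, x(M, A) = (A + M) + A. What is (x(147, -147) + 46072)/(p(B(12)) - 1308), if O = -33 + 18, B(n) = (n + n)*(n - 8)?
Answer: -45925/1323 ≈ -34.713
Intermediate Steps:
x(M, A) = M + 2*A
B(n) = 2*n*(-8 + n) (B(n) = (2*n)*(-8 + n) = 2*n*(-8 + n))
O = -15
p(o) = -15
(x(147, -147) + 46072)/(p(B(12)) - 1308) = ((147 + 2*(-147)) + 46072)/(-15 - 1308) = ((147 - 294) + 46072)/(-1323) = (-147 + 46072)*(-1/1323) = 45925*(-1/1323) = -45925/1323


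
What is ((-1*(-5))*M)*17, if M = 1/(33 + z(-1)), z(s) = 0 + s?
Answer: 85/32 ≈ 2.6563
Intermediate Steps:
z(s) = s
M = 1/32 (M = 1/(33 - 1) = 1/32 ≈ 0.031250)
((-1*(-5))*M)*17 = (-1*(-5)*(1/32))*17 = (5*(1/32))*17 = (5/32)*17 = 85/32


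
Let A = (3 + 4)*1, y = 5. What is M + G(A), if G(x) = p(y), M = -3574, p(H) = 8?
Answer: -3566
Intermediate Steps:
A = 7 (A = 7*1 = 7)
G(x) = 8
M + G(A) = -3574 + 8 = -3566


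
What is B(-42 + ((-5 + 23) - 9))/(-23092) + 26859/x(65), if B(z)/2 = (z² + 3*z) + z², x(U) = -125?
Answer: -310373889/1443250 ≈ -215.05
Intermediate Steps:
B(z) = 4*z² + 6*z (B(z) = 2*((z² + 3*z) + z²) = 2*(2*z² + 3*z) = 4*z² + 6*z)
B(-42 + ((-5 + 23) - 9))/(-23092) + 26859/x(65) = (2*(-42 + ((-5 + 23) - 9))*(3 + 2*(-42 + ((-5 + 23) - 9))))/(-23092) + 26859/(-125) = (2*(-42 + (18 - 9))*(3 + 2*(-42 + (18 - 9))))*(-1/23092) + 26859*(-1/125) = (2*(-42 + 9)*(3 + 2*(-42 + 9)))*(-1/23092) - 26859/125 = (2*(-33)*(3 + 2*(-33)))*(-1/23092) - 26859/125 = (2*(-33)*(3 - 66))*(-1/23092) - 26859/125 = (2*(-33)*(-63))*(-1/23092) - 26859/125 = 4158*(-1/23092) - 26859/125 = -2079/11546 - 26859/125 = -310373889/1443250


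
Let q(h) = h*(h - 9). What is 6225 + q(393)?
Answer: 157137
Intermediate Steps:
q(h) = h*(-9 + h)
6225 + q(393) = 6225 + 393*(-9 + 393) = 6225 + 393*384 = 6225 + 150912 = 157137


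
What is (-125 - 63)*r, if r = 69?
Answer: -12972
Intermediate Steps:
(-125 - 63)*r = (-125 - 63)*69 = -188*69 = -12972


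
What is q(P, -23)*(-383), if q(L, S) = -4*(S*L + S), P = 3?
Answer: -140944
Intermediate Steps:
q(L, S) = -4*S - 4*L*S (q(L, S) = -4*(L*S + S) = -4*(S + L*S) = -4*S - 4*L*S)
q(P, -23)*(-383) = -4*(-23)*(1 + 3)*(-383) = -4*(-23)*4*(-383) = 368*(-383) = -140944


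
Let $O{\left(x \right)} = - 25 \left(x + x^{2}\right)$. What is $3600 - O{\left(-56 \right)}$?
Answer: $80600$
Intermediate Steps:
$O{\left(x \right)} = - 25 x - 25 x^{2}$
$3600 - O{\left(-56 \right)} = 3600 - \left(-25\right) \left(-56\right) \left(1 - 56\right) = 3600 - \left(-25\right) \left(-56\right) \left(-55\right) = 3600 - -77000 = 3600 + 77000 = 80600$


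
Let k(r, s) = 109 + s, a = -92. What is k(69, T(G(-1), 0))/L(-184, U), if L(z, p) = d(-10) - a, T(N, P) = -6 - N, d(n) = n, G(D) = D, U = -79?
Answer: 52/41 ≈ 1.2683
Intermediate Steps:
L(z, p) = 82 (L(z, p) = -10 - 1*(-92) = -10 + 92 = 82)
k(69, T(G(-1), 0))/L(-184, U) = (109 + (-6 - 1*(-1)))/82 = (109 + (-6 + 1))*(1/82) = (109 - 5)*(1/82) = 104*(1/82) = 52/41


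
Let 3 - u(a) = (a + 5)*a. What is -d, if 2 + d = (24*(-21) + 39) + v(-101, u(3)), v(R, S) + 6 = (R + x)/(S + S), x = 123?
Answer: 9944/21 ≈ 473.52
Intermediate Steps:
u(a) = 3 - a*(5 + a) (u(a) = 3 - (a + 5)*a = 3 - (5 + a)*a = 3 - a*(5 + a))
v(R, S) = -6 + (123 + R)/(2*S) (v(R, S) = -6 + (R + 123)/(S + S) = -6 + (123 + R)/((2*S)) = -6 + (123 + R)*(1/(2*S)) = -6 + (123 + R)/(2*S))
d = -9944/21 (d = -2 + ((24*(-21) + 39) + (123 - 101 - 12*(3 - 1*3**2 - 5*3))/(2*(3 - 1*3**2 - 5*3))) = -2 + ((-504 + 39) + (123 - 101 - 12*(3 - 1*9 - 15))/(2*(3 - 1*9 - 15))) = -2 + (-465 + (123 - 101 - 12*(3 - 9 - 15))/(2*(3 - 9 - 15))) = -2 + (-465 + (1/2)*(123 - 101 - 12*(-21))/(-21)) = -2 + (-465 + (1/2)*(-1/21)*(123 - 101 + 252)) = -2 + (-465 + (1/2)*(-1/21)*274) = -2 + (-465 - 137/21) = -2 - 9902/21 = -9944/21 ≈ -473.52)
-d = -1*(-9944/21) = 9944/21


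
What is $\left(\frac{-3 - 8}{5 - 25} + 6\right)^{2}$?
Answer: $\frac{17161}{400} \approx 42.902$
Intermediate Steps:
$\left(\frac{-3 - 8}{5 - 25} + 6\right)^{2} = \left(- \frac{11}{-20} + 6\right)^{2} = \left(\left(-11\right) \left(- \frac{1}{20}\right) + 6\right)^{2} = \left(\frac{11}{20} + 6\right)^{2} = \left(\frac{131}{20}\right)^{2} = \frac{17161}{400}$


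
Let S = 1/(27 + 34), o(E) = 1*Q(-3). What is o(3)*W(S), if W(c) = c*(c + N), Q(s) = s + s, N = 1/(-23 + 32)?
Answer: -140/11163 ≈ -0.012541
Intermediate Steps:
N = 1/9 ≈ 0.11111
Q(s) = 2*s
o(E) = -6 (o(E) = 1*(2*(-3)) = 1*(-6) = -6)
S = 1/61 ≈ 0.016393
W(c) = c*(1/9 + c) (W(c) = c*(c + 1/9) = c*(1/9 + c))
o(3)*W(S) = -6*(1/9 + 1/61)/61 = -6*70/(61*549) = -6*70/33489 = -140/11163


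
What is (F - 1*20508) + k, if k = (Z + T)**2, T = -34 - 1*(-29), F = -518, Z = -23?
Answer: -20242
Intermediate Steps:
T = -5 (T = -34 + 29 = -5)
k = 784 (k = (-23 - 5)**2 = (-28)**2 = 784)
(F - 1*20508) + k = (-518 - 1*20508) + 784 = (-518 - 20508) + 784 = -21026 + 784 = -20242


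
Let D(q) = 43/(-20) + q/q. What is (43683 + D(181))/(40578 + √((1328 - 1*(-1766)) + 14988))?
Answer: 17725221093/16465560020 - 873637*√18082/32931120040 ≈ 1.0729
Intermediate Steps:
D(q) = -23/20 (D(q) = 43*(-1/20) + 1 = -43/20 + 1 = -23/20)
(43683 + D(181))/(40578 + √((1328 - 1*(-1766)) + 14988)) = (43683 - 23/20)/(40578 + √((1328 - 1*(-1766)) + 14988)) = 873637/(20*(40578 + √((1328 + 1766) + 14988))) = 873637/(20*(40578 + √(3094 + 14988))) = 873637/(20*(40578 + √18082))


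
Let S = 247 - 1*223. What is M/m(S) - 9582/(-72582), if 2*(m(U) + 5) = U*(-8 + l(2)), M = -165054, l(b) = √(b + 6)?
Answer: 201676933291/109465753 + 3961296*√2/9049 ≈ 2461.5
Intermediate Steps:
S = 24 (S = 247 - 223 = 24)
l(b) = √(6 + b)
m(U) = -5 + U*(-8 + 2*√2)/2 (m(U) = -5 + (U*(-8 + √(6 + 2)))/2 = -5 + (U*(-8 + √8))/2 = -5 + (U*(-8 + 2*√2))/2 = -5 + U*(-8 + 2*√2)/2)
M/m(S) - 9582/(-72582) = -165054/(-5 - 4*24 + 24*√2) - 9582/(-72582) = -165054/(-5 - 96 + 24*√2) - 9582*(-1/72582) = -165054/(-101 + 24*√2) + 1597/12097 = 1597/12097 - 165054/(-101 + 24*√2)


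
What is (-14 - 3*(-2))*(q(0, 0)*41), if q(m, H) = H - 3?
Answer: 984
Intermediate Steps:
q(m, H) = -3 + H
(-14 - 3*(-2))*(q(0, 0)*41) = (-14 - 3*(-2))*((-3 + 0)*41) = (-14 + 6)*(-3*41) = -8*(-123) = 984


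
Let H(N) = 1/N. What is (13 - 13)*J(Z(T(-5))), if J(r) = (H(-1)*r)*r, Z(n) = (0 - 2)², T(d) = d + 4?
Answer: 0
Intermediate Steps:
T(d) = 4 + d
Z(n) = 4 (Z(n) = (-2)² = 4)
J(r) = -r² (J(r) = (r/(-1))*r = (-r)*r = -r²)
(13 - 13)*J(Z(T(-5))) = (13 - 13)*(-1*4²) = 0*(-1*16) = 0*(-16) = 0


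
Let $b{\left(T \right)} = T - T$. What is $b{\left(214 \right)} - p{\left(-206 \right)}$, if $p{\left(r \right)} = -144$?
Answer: $144$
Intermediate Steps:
$b{\left(T \right)} = 0$
$b{\left(214 \right)} - p{\left(-206 \right)} = 0 - -144 = 0 + 144 = 144$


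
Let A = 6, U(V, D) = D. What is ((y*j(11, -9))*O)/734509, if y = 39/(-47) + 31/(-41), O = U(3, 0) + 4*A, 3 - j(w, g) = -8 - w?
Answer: -1613568/1415398843 ≈ -0.0011400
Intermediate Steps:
j(w, g) = 11 + w (j(w, g) = 3 - (-8 - w) = 3 + (8 + w) = 11 + w)
O = 24 (O = 0 + 4*6 = 0 + 24 = 24)
y = -3056/1927 (y = 39*(-1/47) + 31*(-1/41) = -39/47 - 31/41 = -3056/1927 ≈ -1.5859)
((y*j(11, -9))*O)/734509 = (-3056*(11 + 11)/1927*24)/734509 = (-3056/1927*22*24)*(1/734509) = -67232/1927*24*(1/734509) = -1613568/1927*1/734509 = -1613568/1415398843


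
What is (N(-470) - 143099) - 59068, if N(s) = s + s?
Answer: -203107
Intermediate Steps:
N(s) = 2*s
(N(-470) - 143099) - 59068 = (2*(-470) - 143099) - 59068 = (-940 - 143099) - 59068 = -144039 - 59068 = -203107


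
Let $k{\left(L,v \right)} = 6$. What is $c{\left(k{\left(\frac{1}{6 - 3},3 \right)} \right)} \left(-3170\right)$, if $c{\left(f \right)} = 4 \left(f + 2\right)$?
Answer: $-101440$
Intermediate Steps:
$c{\left(f \right)} = 8 + 4 f$ ($c{\left(f \right)} = 4 \left(2 + f\right) = 8 + 4 f$)
$c{\left(k{\left(\frac{1}{6 - 3},3 \right)} \right)} \left(-3170\right) = \left(8 + 4 \cdot 6\right) \left(-3170\right) = \left(8 + 24\right) \left(-3170\right) = 32 \left(-3170\right) = -101440$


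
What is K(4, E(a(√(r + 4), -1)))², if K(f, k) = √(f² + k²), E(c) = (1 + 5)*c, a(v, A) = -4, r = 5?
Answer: 592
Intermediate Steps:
E(c) = 6*c
K(4, E(a(√(r + 4), -1)))² = (√(4² + (6*(-4))²))² = (√(16 + (-24)²))² = (√(16 + 576))² = (√592)² = (4*√37)² = 592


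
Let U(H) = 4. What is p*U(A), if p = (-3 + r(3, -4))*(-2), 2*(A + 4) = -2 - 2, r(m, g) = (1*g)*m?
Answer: 120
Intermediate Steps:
r(m, g) = g*m
A = -6 (A = -4 + (-2 - 2)/2 = -4 + (½)*(-4) = -4 - 2 = -6)
p = 30 (p = (-3 - 4*3)*(-2) = (-3 - 12)*(-2) = -15*(-2) = 30)
p*U(A) = 30*4 = 120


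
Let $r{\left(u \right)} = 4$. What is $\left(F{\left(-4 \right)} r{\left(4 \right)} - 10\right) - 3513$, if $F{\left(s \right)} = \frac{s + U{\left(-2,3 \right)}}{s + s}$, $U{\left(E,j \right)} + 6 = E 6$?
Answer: $-3512$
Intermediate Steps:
$U{\left(E,j \right)} = -6 + 6 E$ ($U{\left(E,j \right)} = -6 + E 6 = -6 + 6 E$)
$F{\left(s \right)} = \frac{-18 + s}{2 s}$ ($F{\left(s \right)} = \frac{s + \left(-6 + 6 \left(-2\right)\right)}{s + s} = \frac{s - 18}{2 s} = \left(s - 18\right) \frac{1}{2 s} = \left(-18 + s\right) \frac{1}{2 s} = \frac{-18 + s}{2 s}$)
$\left(F{\left(-4 \right)} r{\left(4 \right)} - 10\right) - 3513 = \left(\frac{-18 - 4}{2 \left(-4\right)} 4 - 10\right) - 3513 = \left(\frac{1}{2} \left(- \frac{1}{4}\right) \left(-22\right) 4 - 10\right) - 3513 = \left(\frac{11}{4} \cdot 4 - 10\right) - 3513 = \left(11 - 10\right) - 3513 = 1 - 3513 = -3512$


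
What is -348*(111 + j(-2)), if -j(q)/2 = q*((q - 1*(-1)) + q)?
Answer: -34452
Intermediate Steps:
j(q) = -2*q*(1 + 2*q) (j(q) = -2*q*((q - 1*(-1)) + q) = -2*q*((q + 1) + q) = -2*q*((1 + q) + q) = -2*q*(1 + 2*q))
-348*(111 + j(-2)) = -348*(111 - 2*(-2)*(1 + 2*(-2))) = -348*(111 - 2*(-2)*(1 - 4)) = -348*(111 - 2*(-2)*(-3)) = -348*(111 - 12) = -348*99 = -34452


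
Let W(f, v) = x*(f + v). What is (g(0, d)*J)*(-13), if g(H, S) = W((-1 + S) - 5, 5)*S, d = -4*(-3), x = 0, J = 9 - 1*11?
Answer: 0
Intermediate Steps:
J = -2 (J = 9 - 11 = -2)
d = 12
W(f, v) = 0 (W(f, v) = 0*(f + v) = 0)
g(H, S) = 0 (g(H, S) = 0*S = 0)
(g(0, d)*J)*(-13) = (0*(-2))*(-13) = 0*(-13) = 0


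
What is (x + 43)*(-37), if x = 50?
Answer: -3441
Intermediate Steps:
(x + 43)*(-37) = (50 + 43)*(-37) = 93*(-37) = -3441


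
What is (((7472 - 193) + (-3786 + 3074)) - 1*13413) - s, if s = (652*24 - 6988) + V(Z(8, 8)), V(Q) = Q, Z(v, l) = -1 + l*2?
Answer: -15521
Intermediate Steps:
Z(v, l) = -1 + 2*l
s = 8675 (s = (652*24 - 6988) + (-1 + 2*8) = (15648 - 6988) + (-1 + 16) = 8660 + 15 = 8675)
(((7472 - 193) + (-3786 + 3074)) - 1*13413) - s = (((7472 - 193) + (-3786 + 3074)) - 1*13413) - 1*8675 = ((7279 - 712) - 13413) - 8675 = (6567 - 13413) - 8675 = -6846 - 8675 = -15521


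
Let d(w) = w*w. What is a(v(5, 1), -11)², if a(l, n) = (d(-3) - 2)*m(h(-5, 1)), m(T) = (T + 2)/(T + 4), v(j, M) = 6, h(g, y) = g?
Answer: 441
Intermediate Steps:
m(T) = (2 + T)/(4 + T)
d(w) = w²
a(l, n) = 21 (a(l, n) = ((-3)² - 2)*((2 - 5)/(4 - 5)) = (9 - 2)*(-3/(-1)) = 7*(-1*(-3)) = 7*3 = 21)
a(v(5, 1), -11)² = 21² = 441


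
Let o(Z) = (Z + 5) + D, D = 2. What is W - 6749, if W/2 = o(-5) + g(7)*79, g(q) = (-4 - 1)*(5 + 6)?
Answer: -15435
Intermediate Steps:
o(Z) = 7 + Z (o(Z) = (Z + 5) + 2 = (5 + Z) + 2 = 7 + Z)
g(q) = -55 (g(q) = -5*11 = -55)
W = -8686 (W = 2*((7 - 5) - 55*79) = 2*(2 - 4345) = 2*(-4343) = -8686)
W - 6749 = -8686 - 6749 = -15435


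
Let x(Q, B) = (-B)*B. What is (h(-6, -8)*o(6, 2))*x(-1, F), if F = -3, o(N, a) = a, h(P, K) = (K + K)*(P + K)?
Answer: -4032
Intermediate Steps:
h(P, K) = 2*K*(K + P) (h(P, K) = (2*K)*(K + P) = 2*K*(K + P))
x(Q, B) = -B**2
(h(-6, -8)*o(6, 2))*x(-1, F) = ((2*(-8)*(-8 - 6))*2)*(-1*(-3)**2) = ((2*(-8)*(-14))*2)*(-1*9) = (224*2)*(-9) = 448*(-9) = -4032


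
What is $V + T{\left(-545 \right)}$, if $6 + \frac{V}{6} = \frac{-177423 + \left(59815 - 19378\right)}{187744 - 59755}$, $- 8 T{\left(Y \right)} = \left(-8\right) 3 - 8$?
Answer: $- \frac{546396}{14221} \approx -38.422$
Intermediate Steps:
$T{\left(Y \right)} = 4$ ($T{\left(Y \right)} = - \frac{\left(-8\right) 3 - 8}{8} = - \frac{-24 - 8}{8} = \left(- \frac{1}{8}\right) \left(-32\right) = 4$)
$V = - \frac{603280}{14221}$ ($V = -36 + 6 \frac{-177423 + \left(59815 - 19378\right)}{187744 - 59755} = -36 + 6 \frac{-177423 + 40437}{127989} = -36 + 6 \left(\left(-136986\right) \frac{1}{127989}\right) = -36 + 6 \left(- \frac{45662}{42663}\right) = -36 - \frac{91324}{14221} = - \frac{603280}{14221} \approx -42.422$)
$V + T{\left(-545 \right)} = - \frac{603280}{14221} + 4 = - \frac{546396}{14221}$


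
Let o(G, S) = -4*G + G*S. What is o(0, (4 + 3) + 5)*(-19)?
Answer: 0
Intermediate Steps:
o(0, (4 + 3) + 5)*(-19) = (0*(-4 + ((4 + 3) + 5)))*(-19) = (0*(-4 + (7 + 5)))*(-19) = (0*(-4 + 12))*(-19) = (0*8)*(-19) = 0*(-19) = 0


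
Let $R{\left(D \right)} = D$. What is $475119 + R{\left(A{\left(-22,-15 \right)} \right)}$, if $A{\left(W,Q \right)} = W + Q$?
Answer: $475082$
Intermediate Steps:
$A{\left(W,Q \right)} = Q + W$
$475119 + R{\left(A{\left(-22,-15 \right)} \right)} = 475119 - 37 = 475082$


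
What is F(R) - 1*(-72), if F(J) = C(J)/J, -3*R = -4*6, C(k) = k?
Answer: 73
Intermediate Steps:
R = 8 (R = -(-4)*6/3 = -1/3*(-24) = 8)
F(J) = 1 (F(J) = J/J = 1)
F(R) - 1*(-72) = 1 - 1*(-72) = 1 + 72 = 73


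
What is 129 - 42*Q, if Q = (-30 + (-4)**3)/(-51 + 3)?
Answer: 187/4 ≈ 46.750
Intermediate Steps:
Q = 47/24 (Q = (-30 - 64)/(-48) = -94*(-1/48) = 47/24 ≈ 1.9583)
129 - 42*Q = 129 - 42*47/24 = 129 - 329/4 = 187/4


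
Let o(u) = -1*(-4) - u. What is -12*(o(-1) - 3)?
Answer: -24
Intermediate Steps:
o(u) = 4 - u
-12*(o(-1) - 3) = -12*((4 - 1*(-1)) - 3) = -12*((4 + 1) - 3) = -12*(5 - 3) = -12*2 = -24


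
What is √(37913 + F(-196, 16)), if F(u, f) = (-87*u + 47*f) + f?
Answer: √55733 ≈ 236.08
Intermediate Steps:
F(u, f) = -87*u + 48*f
√(37913 + F(-196, 16)) = √(37913 + (-87*(-196) + 48*16)) = √(37913 + (17052 + 768)) = √(37913 + 17820) = √55733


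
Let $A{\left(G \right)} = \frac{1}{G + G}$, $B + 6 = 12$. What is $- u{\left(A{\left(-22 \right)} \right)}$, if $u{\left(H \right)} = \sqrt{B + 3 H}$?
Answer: $- \frac{3 \sqrt{319}}{22} \approx -2.4355$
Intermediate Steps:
$B = 6$ ($B = -6 + 12 = 6$)
$A{\left(G \right)} = \frac{1}{2 G}$
$u{\left(H \right)} = \sqrt{6 + 3 H}$
$- u{\left(A{\left(-22 \right)} \right)} = - \sqrt{6 + 3 \frac{1}{2 \left(-22\right)}} = - \sqrt{6 + 3 \cdot \frac{1}{2} \left(- \frac{1}{22}\right)} = - \sqrt{6 + 3 \left(- \frac{1}{44}\right)} = - \sqrt{6 - \frac{3}{44}} = - \sqrt{\frac{261}{44}} = - \frac{3 \sqrt{319}}{22}$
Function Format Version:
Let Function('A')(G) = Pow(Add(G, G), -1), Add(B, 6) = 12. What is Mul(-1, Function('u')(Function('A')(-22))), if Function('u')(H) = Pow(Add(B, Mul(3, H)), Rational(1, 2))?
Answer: Mul(Rational(-3, 22), Pow(319, Rational(1, 2))) ≈ -2.4355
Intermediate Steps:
B = 6 (B = Add(-6, 12) = 6)
Function('A')(G) = Mul(Rational(1, 2), Pow(G, -1)) (Function('A')(G) = Pow(Mul(2, G), -1) = Mul(Rational(1, 2), Pow(G, -1)))
Function('u')(H) = Pow(Add(6, Mul(3, H)), Rational(1, 2))
Mul(-1, Function('u')(Function('A')(-22))) = Mul(-1, Pow(Add(6, Mul(3, Mul(Rational(1, 2), Pow(-22, -1)))), Rational(1, 2))) = Mul(-1, Pow(Add(6, Mul(3, Mul(Rational(1, 2), Rational(-1, 22)))), Rational(1, 2))) = Mul(-1, Pow(Add(6, Mul(3, Rational(-1, 44))), Rational(1, 2))) = Mul(-1, Pow(Add(6, Rational(-3, 44)), Rational(1, 2))) = Mul(-1, Pow(Rational(261, 44), Rational(1, 2))) = Mul(-1, Mul(Rational(3, 22), Pow(319, Rational(1, 2)))) = Mul(Rational(-3, 22), Pow(319, Rational(1, 2)))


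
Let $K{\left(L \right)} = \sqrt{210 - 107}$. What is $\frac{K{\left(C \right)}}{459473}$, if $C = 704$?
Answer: $\frac{\sqrt{103}}{459473} \approx 2.2088 \cdot 10^{-5}$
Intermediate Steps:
$K{\left(L \right)} = \sqrt{103}$
$\frac{K{\left(C \right)}}{459473} = \frac{\sqrt{103}}{459473}$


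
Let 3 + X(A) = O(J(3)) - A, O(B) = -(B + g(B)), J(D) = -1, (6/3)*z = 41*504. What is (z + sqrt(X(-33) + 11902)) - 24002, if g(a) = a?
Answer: -13670 + 3*sqrt(1326) ≈ -13561.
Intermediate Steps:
z = 10332 (z = (41*504)/2 = (1/2)*20664 = 10332)
O(B) = -2*B (O(B) = -(B + B) = -2*B)
X(A) = -1 - A (X(A) = -3 + (-2*(-1) - A) = -3 + (2 - A) = -1 - A)
(z + sqrt(X(-33) + 11902)) - 24002 = (10332 + sqrt((-1 - 1*(-33)) + 11902)) - 24002 = (10332 + sqrt((-1 + 33) + 11902)) - 24002 = (10332 + sqrt(32 + 11902)) - 24002 = (10332 + sqrt(11934)) - 24002 = (10332 + 3*sqrt(1326)) - 24002 = -13670 + 3*sqrt(1326)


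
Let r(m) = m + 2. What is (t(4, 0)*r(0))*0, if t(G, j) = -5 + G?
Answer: 0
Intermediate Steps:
r(m) = 2 + m
(t(4, 0)*r(0))*0 = ((-5 + 4)*(2 + 0))*0 = -1*2*0 = -2*0 = 0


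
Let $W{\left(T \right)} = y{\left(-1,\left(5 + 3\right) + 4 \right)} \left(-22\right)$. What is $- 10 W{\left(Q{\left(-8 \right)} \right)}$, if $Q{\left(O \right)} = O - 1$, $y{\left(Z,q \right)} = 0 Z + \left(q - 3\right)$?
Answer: $1980$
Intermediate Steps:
$y{\left(Z,q \right)} = -3 + q$ ($y{\left(Z,q \right)} = 0 + \left(q - 3\right) = 0 + \left(-3 + q\right) = -3 + q$)
$Q{\left(O \right)} = -1 + O$ ($Q{\left(O \right)} = O - 1 = -1 + O$)
$W{\left(T \right)} = -198$ ($W{\left(T \right)} = \left(-3 + \left(\left(5 + 3\right) + 4\right)\right) \left(-22\right) = \left(-3 + \left(8 + 4\right)\right) \left(-22\right) = \left(-3 + 12\right) \left(-22\right) = 9 \left(-22\right) = -198$)
$- 10 W{\left(Q{\left(-8 \right)} \right)} = \left(-10\right) \left(-198\right) = 1980$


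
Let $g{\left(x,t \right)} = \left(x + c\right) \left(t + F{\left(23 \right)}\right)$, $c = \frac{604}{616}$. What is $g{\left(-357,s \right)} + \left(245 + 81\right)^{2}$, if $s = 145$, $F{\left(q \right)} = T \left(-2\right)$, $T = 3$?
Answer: $\frac{8745551}{154} \approx 56789.0$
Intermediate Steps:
$F{\left(q \right)} = -6$ ($F{\left(q \right)} = 3 \left(-2\right) = -6$)
$c = \frac{151}{154}$ ($c = 604 \cdot \frac{1}{616} = \frac{151}{154} \approx 0.98052$)
$g{\left(x,t \right)} = \left(-6 + t\right) \left(\frac{151}{154} + x\right)$ ($g{\left(x,t \right)} = \left(x + \frac{151}{154}\right) \left(t - 6\right) = \left(\frac{151}{154} + x\right) \left(-6 + t\right) = \left(-6 + t\right) \left(\frac{151}{154} + x\right)$)
$g{\left(-357,s \right)} + \left(245 + 81\right)^{2} = \left(- \frac{453}{77} - -2142 + \frac{151}{154} \cdot 145 + 145 \left(-357\right)\right) + \left(245 + 81\right)^{2} = \left(- \frac{453}{77} + 2142 + \frac{21895}{154} - 51765\right) + 326^{2} = - \frac{7620953}{154} + 106276 = \frac{8745551}{154}$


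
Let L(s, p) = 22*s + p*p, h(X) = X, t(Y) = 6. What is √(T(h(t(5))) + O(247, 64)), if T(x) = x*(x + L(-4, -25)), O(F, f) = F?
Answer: √3505 ≈ 59.203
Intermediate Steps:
L(s, p) = p² + 22*s (L(s, p) = 22*s + p² = p² + 22*s)
T(x) = x*(537 + x) (T(x) = x*(x + ((-25)² + 22*(-4))) = x*(x + (625 - 88)) = x*(x + 537) = x*(537 + x))
√(T(h(t(5))) + O(247, 64)) = √(6*(537 + 6) + 247) = √(6*543 + 247) = √(3258 + 247) = √3505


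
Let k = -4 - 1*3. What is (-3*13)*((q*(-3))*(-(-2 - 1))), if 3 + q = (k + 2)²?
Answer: 7722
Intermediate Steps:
k = -7 (k = -4 - 3 = -7)
q = 22 (q = -3 + (-7 + 2)² = -3 + (-5)² = -3 + 25 = 22)
(-3*13)*((q*(-3))*(-(-2 - 1))) = (-3*13)*((22*(-3))*(-(-2 - 1))) = -(-2574)*(-1*(-3)) = -(-2574)*3 = -39*(-198) = 7722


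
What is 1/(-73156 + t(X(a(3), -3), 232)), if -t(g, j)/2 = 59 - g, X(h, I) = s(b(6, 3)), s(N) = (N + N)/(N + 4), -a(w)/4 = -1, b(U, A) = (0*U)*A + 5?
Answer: -9/659446 ≈ -1.3648e-5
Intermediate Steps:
b(U, A) = 5 (b(U, A) = 0*A + 5 = 0 + 5 = 5)
a(w) = 4 (a(w) = -4*(-1) = 4)
s(N) = 2*N/(4 + N) (s(N) = (2*N)/(4 + N) = 2*N/(4 + N))
X(h, I) = 10/9 (X(h, I) = 2*5/(4 + 5) = 2*5/9 = 2*5*(⅑) = 10/9)
t(g, j) = -118 + 2*g (t(g, j) = -2*(59 - g) = -118 + 2*g)
1/(-73156 + t(X(a(3), -3), 232)) = 1/(-73156 + (-118 + 2*(10/9))) = 1/(-73156 + (-118 + 20/9)) = 1/(-73156 - 1042/9) = 1/(-659446/9) = -9/659446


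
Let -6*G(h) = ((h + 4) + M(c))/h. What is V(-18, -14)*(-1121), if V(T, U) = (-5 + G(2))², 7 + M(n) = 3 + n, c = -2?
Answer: -28025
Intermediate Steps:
M(n) = -4 + n (M(n) = -7 + (3 + n) = -4 + n)
G(h) = -(-2 + h)/(6*h) (G(h) = -((h + 4) + (-4 - 2))/(6*h) = -((4 + h) - 6)/(6*h) = -(-2 + h)/(6*h))
V(T, U) = 25 (V(T, U) = (-5 + (⅙)*(2 - 1*2)/2)² = (-5 + (⅙)*(½)*(2 - 2))² = (-5 + (⅙)*(½)*0)² = (-5 + 0)² = (-5)² = 25)
V(-18, -14)*(-1121) = 25*(-1121) = -28025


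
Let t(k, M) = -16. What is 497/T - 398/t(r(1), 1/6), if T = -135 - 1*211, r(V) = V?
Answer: 32439/1384 ≈ 23.439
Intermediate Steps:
T = -346 (T = -135 - 211 = -346)
497/T - 398/t(r(1), 1/6) = 497/(-346) - 398/(-16) = 497*(-1/346) - 398*(-1/16) = -497/346 + 199/8 = 32439/1384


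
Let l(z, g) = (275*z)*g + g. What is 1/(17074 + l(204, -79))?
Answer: -1/4414905 ≈ -2.2651e-7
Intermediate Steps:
l(z, g) = g + 275*g*z (l(z, g) = 275*g*z + g = g + 275*g*z)
1/(17074 + l(204, -79)) = 1/(17074 - 79*(1 + 275*204)) = 1/(17074 - 79*(1 + 56100)) = 1/(17074 - 79*56101) = 1/(17074 - 4431979) = 1/(-4414905) = -1/4414905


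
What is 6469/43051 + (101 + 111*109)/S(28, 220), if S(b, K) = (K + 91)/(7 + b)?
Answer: 18384788859/13388861 ≈ 1373.1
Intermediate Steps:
S(b, K) = (91 + K)/(7 + b)
6469/43051 + (101 + 111*109)/S(28, 220) = 6469/43051 + (101 + 111*109)/(((91 + 220)/(7 + 28))) = 6469*(1/43051) + (101 + 12099)/((311/35)) = 6469/43051 + 12200/(((1/35)*311)) = 6469/43051 + 12200/(311/35) = 6469/43051 + 12200*(35/311) = 6469/43051 + 427000/311 = 18384788859/13388861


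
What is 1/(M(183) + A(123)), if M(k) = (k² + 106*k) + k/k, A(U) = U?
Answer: 1/53011 ≈ 1.8864e-5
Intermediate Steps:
M(k) = 1 + k² + 106*k (M(k) = (k² + 106*k) + 1 = 1 + k² + 106*k)
1/(M(183) + A(123)) = 1/((1 + 183² + 106*183) + 123) = 1/((1 + 33489 + 19398) + 123) = 1/(52888 + 123) = 1/53011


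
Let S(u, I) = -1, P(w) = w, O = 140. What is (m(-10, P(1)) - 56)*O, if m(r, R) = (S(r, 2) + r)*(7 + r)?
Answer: -3220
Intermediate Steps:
m(r, R) = (-1 + r)*(7 + r)
(m(-10, P(1)) - 56)*O = ((-7 + (-10)**2 + 6*(-10)) - 56)*140 = ((-7 + 100 - 60) - 56)*140 = (33 - 56)*140 = -23*140 = -3220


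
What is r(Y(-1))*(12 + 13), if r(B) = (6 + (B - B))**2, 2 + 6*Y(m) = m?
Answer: 900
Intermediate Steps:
Y(m) = -1/3 + m/6
r(B) = 36 (r(B) = (6 + 0)**2 = 6**2 = 36)
r(Y(-1))*(12 + 13) = 36*(12 + 13) = 36*25 = 900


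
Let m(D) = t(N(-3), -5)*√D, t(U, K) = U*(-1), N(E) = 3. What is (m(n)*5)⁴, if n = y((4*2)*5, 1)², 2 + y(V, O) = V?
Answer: 105560010000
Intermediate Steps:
y(V, O) = -2 + V
t(U, K) = -U
n = 1444 (n = (-2 + (4*2)*5)² = (-2 + 8*5)² = (-2 + 40)² = 38² = 1444)
m(D) = -3*√D (m(D) = (-1*3)*√D = -3*√D)
(m(n)*5)⁴ = (-3*√1444*5)⁴ = (-3*38*5)⁴ = (-114*5)⁴ = (-570)⁴ = 105560010000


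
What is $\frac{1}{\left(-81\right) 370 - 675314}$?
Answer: $- \frac{1}{705284} \approx -1.4179 \cdot 10^{-6}$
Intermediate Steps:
$\frac{1}{\left(-81\right) 370 - 675314} = \frac{1}{-29970 - 675314} = \frac{1}{-705284} = - \frac{1}{705284}$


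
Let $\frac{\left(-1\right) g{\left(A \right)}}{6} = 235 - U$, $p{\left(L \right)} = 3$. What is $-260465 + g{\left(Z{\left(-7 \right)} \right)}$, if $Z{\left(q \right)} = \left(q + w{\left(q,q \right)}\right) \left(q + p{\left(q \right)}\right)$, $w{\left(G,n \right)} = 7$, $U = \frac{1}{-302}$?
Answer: $- \frac{39543128}{151} \approx -2.6188 \cdot 10^{5}$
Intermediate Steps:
$U = - \frac{1}{302} \approx -0.0033113$
$Z{\left(q \right)} = \left(3 + q\right) \left(7 + q\right)$ ($Z{\left(q \right)} = \left(q + 7\right) \left(q + 3\right) = \left(7 + q\right) \left(3 + q\right) = \left(3 + q\right) \left(7 + q\right)$)
$g{\left(A \right)} = - \frac{212913}{151}$ ($g{\left(A \right)} = - 6 \left(235 - - \frac{1}{302}\right) = - 6 \left(235 + \frac{1}{302}\right) = \left(-6\right) \frac{70971}{302} = - \frac{212913}{151}$)
$-260465 + g{\left(Z{\left(-7 \right)} \right)} = -260465 - \frac{212913}{151} = - \frac{39543128}{151}$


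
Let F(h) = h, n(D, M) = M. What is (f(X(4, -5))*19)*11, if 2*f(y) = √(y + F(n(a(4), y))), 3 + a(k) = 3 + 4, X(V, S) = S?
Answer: 209*I*√10/2 ≈ 330.46*I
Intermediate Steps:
a(k) = 4 (a(k) = -3 + (3 + 4) = -3 + 7 = 4)
f(y) = √2*√y/2 (f(y) = √(y + y)/2 = √(2*y)/2 = (√2*√y)/2 = √2*√y/2)
(f(X(4, -5))*19)*11 = ((√2*√(-5)/2)*19)*11 = ((√2*(I*√5)/2)*19)*11 = ((I*√10/2)*19)*11 = (19*I*√10/2)*11 = 209*I*√10/2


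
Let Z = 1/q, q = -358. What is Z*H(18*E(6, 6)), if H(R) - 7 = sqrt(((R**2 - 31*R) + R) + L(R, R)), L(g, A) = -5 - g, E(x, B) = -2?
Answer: -7/358 - sqrt(2407)/358 ≈ -0.15660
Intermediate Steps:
Z = -1/358 (Z = 1/(-358) = -1/358 ≈ -0.0027933)
H(R) = 7 + sqrt(-5 + R**2 - 31*R) (H(R) = 7 + sqrt(((R**2 - 31*R) + R) + (-5 - R)) = 7 + sqrt((R**2 - 30*R) + (-5 - R)) = 7 + sqrt(-5 + R**2 - 31*R))
Z*H(18*E(6, 6)) = -(7 + sqrt(-5 + (18*(-2))**2 - 558*(-2)))/358 = -(7 + sqrt(-5 + (-36)**2 - 31*(-36)))/358 = -(7 + sqrt(-5 + 1296 + 1116))/358 = -(7 + sqrt(2407))/358 = -7/358 - sqrt(2407)/358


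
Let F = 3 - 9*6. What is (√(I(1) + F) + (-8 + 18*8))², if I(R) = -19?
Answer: (136 + I*√70)² ≈ 18426.0 + 2275.7*I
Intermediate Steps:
F = -51 (F = 3 - 54 = -51)
(√(I(1) + F) + (-8 + 18*8))² = (√(-19 - 51) + (-8 + 18*8))² = (√(-70) + (-8 + 144))² = (I*√70 + 136)² = (136 + I*√70)²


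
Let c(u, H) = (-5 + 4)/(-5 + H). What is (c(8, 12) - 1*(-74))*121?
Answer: 62557/7 ≈ 8936.7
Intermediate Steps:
c(u, H) = -1/(-5 + H)
(c(8, 12) - 1*(-74))*121 = (-1/(-5 + 12) - 1*(-74))*121 = (-1/7 + 74)*121 = (-1*⅐ + 74)*121 = (-⅐ + 74)*121 = (517/7)*121 = 62557/7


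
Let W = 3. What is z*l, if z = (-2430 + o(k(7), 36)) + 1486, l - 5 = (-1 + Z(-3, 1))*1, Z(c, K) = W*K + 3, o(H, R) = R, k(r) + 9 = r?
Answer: -9080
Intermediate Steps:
k(r) = -9 + r
Z(c, K) = 3 + 3*K (Z(c, K) = 3*K + 3 = 3 + 3*K)
l = 10 (l = 5 + (-1 + (3 + 3*1))*1 = 5 + (-1 + (3 + 3))*1 = 5 + (-1 + 6)*1 = 5 + 5*1 = 5 + 5 = 10)
z = -908 (z = (-2430 + 36) + 1486 = -2394 + 1486 = -908)
z*l = -908*10 = -9080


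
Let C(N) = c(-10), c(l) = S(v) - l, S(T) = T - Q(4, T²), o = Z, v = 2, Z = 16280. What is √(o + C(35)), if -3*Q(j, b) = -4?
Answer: 2*√36654/3 ≈ 127.63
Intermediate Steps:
o = 16280
Q(j, b) = 4/3 (Q(j, b) = -⅓*(-4) = 4/3)
S(T) = -4/3 + T (S(T) = T - 1*4/3 = T - 4/3 = -4/3 + T)
c(l) = ⅔ - l (c(l) = (-4/3 + 2) - l = ⅔ - l)
C(N) = 32/3 (C(N) = ⅔ - 1*(-10) = ⅔ + 10 = 32/3)
√(o + C(35)) = √(16280 + 32/3) = √(48872/3) = 2*√36654/3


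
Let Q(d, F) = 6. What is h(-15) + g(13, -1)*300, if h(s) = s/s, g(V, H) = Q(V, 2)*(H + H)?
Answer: -3599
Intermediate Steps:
g(V, H) = 12*H (g(V, H) = 6*(H + H) = 6*(2*H) = 12*H)
h(s) = 1
h(-15) + g(13, -1)*300 = 1 + (12*(-1))*300 = 1 - 12*300 = 1 - 3600 = -3599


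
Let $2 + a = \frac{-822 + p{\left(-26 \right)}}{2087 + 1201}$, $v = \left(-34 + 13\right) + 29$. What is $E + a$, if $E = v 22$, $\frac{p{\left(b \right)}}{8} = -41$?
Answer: $\frac{285481}{1644} \approx 173.65$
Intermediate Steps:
$v = 8$ ($v = -21 + 29 = 8$)
$p{\left(b \right)} = -328$ ($p{\left(b \right)} = 8 \left(-41\right) = -328$)
$a = - \frac{3863}{1644}$ ($a = -2 + \frac{-822 - 328}{2087 + 1201} = -2 - \frac{1150}{3288} = -2 - \frac{575}{1644} = - \frac{3863}{1644} \approx -2.3498$)
$E = 176$ ($E = 8 \cdot 22 = 176$)
$E + a = 176 - \frac{3863}{1644} = \frac{285481}{1644}$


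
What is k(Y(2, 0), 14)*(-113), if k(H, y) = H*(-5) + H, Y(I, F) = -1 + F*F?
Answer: -452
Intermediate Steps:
Y(I, F) = -1 + F²
k(H, y) = -4*H (k(H, y) = -5*H + H = -4*H)
k(Y(2, 0), 14)*(-113) = -4*(-1 + 0²)*(-113) = -4*(-1 + 0)*(-113) = -4*(-1)*(-113) = 4*(-113) = -452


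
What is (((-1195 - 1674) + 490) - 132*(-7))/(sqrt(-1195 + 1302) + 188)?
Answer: -273540/35237 + 1455*sqrt(107)/35237 ≈ -7.3357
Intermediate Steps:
(((-1195 - 1674) + 490) - 132*(-7))/(sqrt(-1195 + 1302) + 188) = ((-2869 + 490) + 924)/(sqrt(107) + 188) = (-2379 + 924)/(188 + sqrt(107)) = -1455/(188 + sqrt(107))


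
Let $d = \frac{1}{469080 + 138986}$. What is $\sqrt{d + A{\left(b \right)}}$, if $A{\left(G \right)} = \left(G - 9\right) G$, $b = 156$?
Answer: $\frac{\sqrt{8478975379091858}}{608066} \approx 151.43$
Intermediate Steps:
$d = \frac{1}{608066} \approx 1.6446 \cdot 10^{-6}$
$A{\left(G \right)} = G \left(-9 + G\right)$ ($A{\left(G \right)} = \left(-9 + G\right) G = G \left(-9 + G\right)$)
$\sqrt{d + A{\left(b \right)}} = \sqrt{\frac{1}{608066} + 156 \left(-9 + 156\right)} = \sqrt{\frac{1}{608066} + 156 \cdot 147} = \sqrt{\frac{1}{608066} + 22932} = \sqrt{\frac{13944169513}{608066}} = \frac{\sqrt{8478975379091858}}{608066}$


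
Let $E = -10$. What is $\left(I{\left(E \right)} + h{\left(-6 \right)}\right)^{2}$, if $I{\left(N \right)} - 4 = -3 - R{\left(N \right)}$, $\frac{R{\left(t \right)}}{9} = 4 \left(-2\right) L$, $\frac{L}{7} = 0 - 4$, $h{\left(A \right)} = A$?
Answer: $4084441$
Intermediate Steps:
$L = -28$ ($L = 7 \left(0 - 4\right) = 7 \left(-4\right) = -28$)
$R{\left(t \right)} = 2016$ ($R{\left(t \right)} = 9 \cdot 4 \left(-2\right) \left(-28\right) = 9 \left(\left(-8\right) \left(-28\right)\right) = 9 \cdot 224 = 2016$)
$I{\left(N \right)} = -2015$ ($I{\left(N \right)} = 4 - 2019 = -2015$)
$\left(I{\left(E \right)} + h{\left(-6 \right)}\right)^{2} = \left(-2015 - 6\right)^{2} = \left(-2021\right)^{2} = 4084441$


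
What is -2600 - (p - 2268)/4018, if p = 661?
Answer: -10445193/4018 ≈ -2599.6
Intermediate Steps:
-2600 - (p - 2268)/4018 = -2600 - (661 - 2268)/4018 = -2600 - (-1607)/4018 = -2600 - 1*(-1607/4018) = -2600 + 1607/4018 = -10445193/4018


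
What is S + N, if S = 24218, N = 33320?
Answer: 57538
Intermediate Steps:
S + N = 24218 + 33320 = 57538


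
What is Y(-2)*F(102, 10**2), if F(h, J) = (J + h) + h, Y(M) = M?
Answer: -608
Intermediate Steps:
F(h, J) = J + 2*h
Y(-2)*F(102, 10**2) = -2*(10**2 + 2*102) = -2*(100 + 204) = -2*304 = -608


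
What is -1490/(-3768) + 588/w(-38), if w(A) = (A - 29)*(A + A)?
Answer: 1225333/2398332 ≈ 0.51091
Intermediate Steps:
w(A) = 2*A*(-29 + A) (w(A) = (-29 + A)*(2*A) = 2*A*(-29 + A))
-1490/(-3768) + 588/w(-38) = -1490/(-3768) + 588/((2*(-38)*(-29 - 38))) = -1490*(-1/3768) + 588/((2*(-38)*(-67))) = 745/1884 + 588/5092 = 745/1884 + 588*(1/5092) = 745/1884 + 147/1273 = 1225333/2398332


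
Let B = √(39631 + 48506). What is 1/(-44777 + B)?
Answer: -44777/2004891592 - 3*√9793/2004891592 ≈ -2.2482e-5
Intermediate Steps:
B = 3*√9793 (B = √88137 = 3*√9793 ≈ 296.88)
1/(-44777 + B) = 1/(-44777 + 3*√9793)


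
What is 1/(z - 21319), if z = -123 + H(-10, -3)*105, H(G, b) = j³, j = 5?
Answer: -1/8317 ≈ -0.00012024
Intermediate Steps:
H(G, b) = 125 (H(G, b) = 5³ = 125)
z = 13002 (z = -123 + 125*105 = -123 + 13125 = 13002)
1/(z - 21319) = 1/(13002 - 21319) = 1/(-8317) = -1/8317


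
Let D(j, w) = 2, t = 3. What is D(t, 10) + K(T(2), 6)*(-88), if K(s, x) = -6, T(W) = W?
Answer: 530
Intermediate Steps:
D(t, 10) + K(T(2), 6)*(-88) = 2 - 6*(-88) = 2 + 528 = 530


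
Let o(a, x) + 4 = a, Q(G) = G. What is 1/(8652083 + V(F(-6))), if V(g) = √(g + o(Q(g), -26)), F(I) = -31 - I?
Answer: 8652083/74858540238943 - 3*I*√6/74858540238943 ≈ 1.1558e-7 - 9.8165e-14*I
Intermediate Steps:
o(a, x) = -4 + a
V(g) = √(-4 + 2*g) (V(g) = √(g + (-4 + g)) = √(-4 + 2*g))
1/(8652083 + V(F(-6))) = 1/(8652083 + √(-4 + 2*(-31 - 1*(-6)))) = 1/(8652083 + √(-4 + 2*(-31 + 6))) = 1/(8652083 + √(-4 + 2*(-25))) = 1/(8652083 + √(-4 - 50)) = 1/(8652083 + √(-54)) = 1/(8652083 + 3*I*√6)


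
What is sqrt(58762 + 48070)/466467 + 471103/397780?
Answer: 471103/397780 + 4*sqrt(6677)/466467 ≈ 1.1850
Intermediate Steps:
sqrt(58762 + 48070)/466467 + 471103/397780 = sqrt(106832)*(1/466467) + 471103*(1/397780) = (4*sqrt(6677))*(1/466467) + 471103/397780 = 4*sqrt(6677)/466467 + 471103/397780 = 471103/397780 + 4*sqrt(6677)/466467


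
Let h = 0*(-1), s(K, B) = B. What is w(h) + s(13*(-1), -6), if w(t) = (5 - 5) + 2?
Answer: -4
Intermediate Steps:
h = 0
w(t) = 2 (w(t) = 0 + 2 = 2)
w(h) + s(13*(-1), -6) = 2 - 6 = -4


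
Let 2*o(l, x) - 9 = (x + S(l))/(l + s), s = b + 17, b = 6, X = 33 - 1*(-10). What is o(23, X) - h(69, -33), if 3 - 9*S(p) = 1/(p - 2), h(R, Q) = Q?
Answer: 660239/17388 ≈ 37.971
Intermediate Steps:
X = 43 (X = 33 + 10 = 43)
S(p) = ⅓ - 1/(9*(-2 + p)) (S(p) = ⅓ - 1/(9*(p - 2)) = ⅓ - 1/(9*(-2 + p)))
s = 23 (s = 6 + 17 = 23)
o(l, x) = 9/2 + (x + (-7 + 3*l)/(9*(-2 + l)))/(2*(23 + l)) (o(l, x) = 9/2 + ((x + (-7 + 3*l)/(9*(-2 + l)))/(l + 23))/2 = 9/2 + ((x + (-7 + 3*l)/(9*(-2 + l)))/(23 + l))/2 = 9/2 + (x + (-7 + 3*l)/(9*(-2 + l)))/(2*(23 + l)))
o(23, X) - h(69, -33) = (-7 + 3*23 + 9*(-2 + 23)*(207 + 43 + 9*23))/(18*(-2 + 23)*(23 + 23)) - 1*(-33) = (1/18)*(-7 + 69 + 9*21*(207 + 43 + 207))/(21*46) + 33 = (1/18)*(1/21)*(1/46)*(-7 + 69 + 9*21*457) + 33 = (1/18)*(1/21)*(1/46)*(-7 + 69 + 86373) + 33 = (1/18)*(1/21)*(1/46)*86435 + 33 = 86435/17388 + 33 = 660239/17388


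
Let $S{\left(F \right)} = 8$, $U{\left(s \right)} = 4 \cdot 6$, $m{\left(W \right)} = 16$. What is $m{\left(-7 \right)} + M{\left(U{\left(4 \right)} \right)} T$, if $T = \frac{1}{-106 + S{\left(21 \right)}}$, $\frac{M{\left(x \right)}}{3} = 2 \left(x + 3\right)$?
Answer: $\frac{703}{49} \approx 14.347$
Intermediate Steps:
$U{\left(s \right)} = 24$
$M{\left(x \right)} = 18 + 6 x$ ($M{\left(x \right)} = 3 \cdot 2 \left(x + 3\right) = 3 \cdot 2 \left(3 + x\right) = 3 \left(6 + 2 x\right) = 18 + 6 x$)
$T = - \frac{1}{98}$ ($T = \frac{1}{-106 + 8} = \frac{1}{-98} = - \frac{1}{98} \approx -0.010204$)
$m{\left(-7 \right)} + M{\left(U{\left(4 \right)} \right)} T = 16 + \left(18 + 6 \cdot 24\right) \left(- \frac{1}{98}\right) = 16 + \left(18 + 144\right) \left(- \frac{1}{98}\right) = 16 + 162 \left(- \frac{1}{98}\right) = 16 - \frac{81}{49} = \frac{703}{49}$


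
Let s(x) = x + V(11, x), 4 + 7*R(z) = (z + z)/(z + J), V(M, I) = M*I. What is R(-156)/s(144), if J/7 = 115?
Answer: -727/1962576 ≈ -0.00037043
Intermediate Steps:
J = 805 (J = 7*115 = 805)
V(M, I) = I*M
R(z) = -4/7 + 2*z/(7*(805 + z)) (R(z) = -4/7 + ((z + z)/(z + 805))/7 = -4/7 + ((2*z)/(805 + z))/7 = -4/7 + (2*z/(805 + z))/7 = -4/7 + 2*z/(7*(805 + z)))
s(x) = 12*x (s(x) = x + x*11 = x + 11*x = 12*x)
R(-156)/s(144) = (2*(-1610 - 1*(-156))/(7*(805 - 156)))/((12*144)) = ((2/7)*(-1610 + 156)/649)/1728 = ((2/7)*(1/649)*(-1454))*(1/1728) = -2908/4543*1/1728 = -727/1962576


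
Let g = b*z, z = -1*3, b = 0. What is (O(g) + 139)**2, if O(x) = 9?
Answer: 21904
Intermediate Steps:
z = -3
g = 0 (g = 0*(-3) = 0)
(O(g) + 139)**2 = (9 + 139)**2 = 148**2 = 21904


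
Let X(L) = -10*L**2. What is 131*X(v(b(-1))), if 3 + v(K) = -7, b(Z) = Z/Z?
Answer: -131000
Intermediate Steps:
b(Z) = 1
v(K) = -10 (v(K) = -3 - 7 = -10)
131*X(v(b(-1))) = 131*(-10*(-10)**2) = 131*(-10*100) = 131*(-1000) = -131000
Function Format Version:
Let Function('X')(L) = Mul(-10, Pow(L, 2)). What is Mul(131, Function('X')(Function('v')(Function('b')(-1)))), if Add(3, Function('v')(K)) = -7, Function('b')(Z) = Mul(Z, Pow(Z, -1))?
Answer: -131000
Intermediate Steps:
Function('b')(Z) = 1
Function('v')(K) = -10 (Function('v')(K) = Add(-3, -7) = -10)
Mul(131, Function('X')(Function('v')(Function('b')(-1)))) = Mul(131, Mul(-10, Pow(-10, 2))) = Mul(131, Mul(-10, 100)) = Mul(131, -1000) = -131000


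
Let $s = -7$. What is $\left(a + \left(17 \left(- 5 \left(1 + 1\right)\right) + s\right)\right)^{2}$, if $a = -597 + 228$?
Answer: $298116$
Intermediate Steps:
$a = -369$
$\left(a + \left(17 \left(- 5 \left(1 + 1\right)\right) + s\right)\right)^{2} = \left(-369 + \left(17 \left(- 5 \left(1 + 1\right)\right) - 7\right)\right)^{2} = \left(-369 + \left(17 \left(\left(-5\right) 2\right) - 7\right)\right)^{2} = \left(-369 + \left(17 \left(-10\right) - 7\right)\right)^{2} = \left(-369 - 177\right)^{2} = \left(-546\right)^{2} = 298116$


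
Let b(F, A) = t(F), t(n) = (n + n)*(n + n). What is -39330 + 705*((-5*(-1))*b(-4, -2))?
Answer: 186270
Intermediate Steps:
t(n) = 4*n**2 (t(n) = (2*n)*(2*n) = 4*n**2)
b(F, A) = 4*F**2
-39330 + 705*((-5*(-1))*b(-4, -2)) = -39330 + 705*((-5*(-1))*(4*(-4)**2)) = -39330 + 705*(5*(4*16)) = -39330 + 705*(5*64) = -39330 + 705*320 = -39330 + 225600 = 186270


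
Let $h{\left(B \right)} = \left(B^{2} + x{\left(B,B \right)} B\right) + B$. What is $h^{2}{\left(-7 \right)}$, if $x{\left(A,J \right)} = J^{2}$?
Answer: $90601$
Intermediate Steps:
$h{\left(B \right)} = B + B^{2} + B^{3}$ ($h{\left(B \right)} = \left(B^{2} + B^{2} B\right) + B = \left(B^{2} + B^{3}\right) + B = B + B^{2} + B^{3}$)
$h^{2}{\left(-7 \right)} = \left(- 7 \left(1 - 7 + \left(-7\right)^{2}\right)\right)^{2} = \left(- 7 \left(1 - 7 + 49\right)\right)^{2} = \left(\left(-7\right) 43\right)^{2} = \left(-301\right)^{2} = 90601$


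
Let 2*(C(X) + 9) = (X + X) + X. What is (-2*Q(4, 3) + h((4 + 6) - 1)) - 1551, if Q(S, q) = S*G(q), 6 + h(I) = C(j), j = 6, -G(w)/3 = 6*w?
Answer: -1125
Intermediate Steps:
G(w) = -18*w
C(X) = -9 + 3*X/2 (C(X) = -9 + ((X + X) + X)/2 = -9 + (2*X + X)/2 = -9 + (3*X)/2 = -9 + 3*X/2)
h(I) = -6 (h(I) = -6 + (-9 + (3/2)*6) = -6 + (-9 + 9) = -6 + 0 = -6)
Q(S, q) = -18*S*q (Q(S, q) = S*(-18*q) = -18*S*q)
(-2*Q(4, 3) + h((4 + 6) - 1)) - 1551 = (-(-36)*4*3 - 6) - 1551 = (-2*(-216) - 6) - 1551 = (432 - 6) - 1551 = 426 - 1551 = -1125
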